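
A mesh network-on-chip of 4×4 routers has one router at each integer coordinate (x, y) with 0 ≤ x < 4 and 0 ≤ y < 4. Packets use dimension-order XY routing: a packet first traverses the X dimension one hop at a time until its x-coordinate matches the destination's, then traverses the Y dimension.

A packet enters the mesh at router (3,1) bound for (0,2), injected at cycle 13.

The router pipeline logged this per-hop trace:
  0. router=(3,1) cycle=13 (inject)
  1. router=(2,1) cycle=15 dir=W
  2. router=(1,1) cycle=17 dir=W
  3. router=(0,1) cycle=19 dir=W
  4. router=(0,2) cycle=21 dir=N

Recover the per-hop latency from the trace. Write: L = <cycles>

L = 2

cyc[1] − cyc[0] = 15 − 13 = 2.
That increment is L by definition: L = 2.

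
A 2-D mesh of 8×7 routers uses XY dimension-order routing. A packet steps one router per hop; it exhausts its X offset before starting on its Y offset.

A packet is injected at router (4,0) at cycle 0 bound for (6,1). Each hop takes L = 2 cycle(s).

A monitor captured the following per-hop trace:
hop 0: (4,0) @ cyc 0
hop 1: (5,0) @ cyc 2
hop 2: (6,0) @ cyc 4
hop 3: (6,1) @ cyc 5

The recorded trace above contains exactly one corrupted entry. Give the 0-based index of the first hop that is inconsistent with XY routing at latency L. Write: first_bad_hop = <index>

hop 1: step (+1,+0), +2 cyc — ok
hop 2: step (+1,+0), +2 cyc — ok
hop 3: step (+0,+1), +1 cyc — BAD: Δcyc=1≠L

first_bad_hop = 3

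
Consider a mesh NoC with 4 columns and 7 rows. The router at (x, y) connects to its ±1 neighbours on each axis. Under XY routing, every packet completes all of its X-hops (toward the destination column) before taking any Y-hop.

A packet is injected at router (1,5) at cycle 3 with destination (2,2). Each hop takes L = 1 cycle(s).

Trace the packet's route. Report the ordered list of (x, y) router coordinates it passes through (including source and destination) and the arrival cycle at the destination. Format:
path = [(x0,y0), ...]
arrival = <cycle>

path = [(1,5), (2,5), (2,4), (2,3), (2,2)]
arrival = 7

t=3: at (1,5)
t=4: at (2,5) after E
t=5: at (2,4) after S
t=6: at (2,3) after S
t=7: at (2,2) after S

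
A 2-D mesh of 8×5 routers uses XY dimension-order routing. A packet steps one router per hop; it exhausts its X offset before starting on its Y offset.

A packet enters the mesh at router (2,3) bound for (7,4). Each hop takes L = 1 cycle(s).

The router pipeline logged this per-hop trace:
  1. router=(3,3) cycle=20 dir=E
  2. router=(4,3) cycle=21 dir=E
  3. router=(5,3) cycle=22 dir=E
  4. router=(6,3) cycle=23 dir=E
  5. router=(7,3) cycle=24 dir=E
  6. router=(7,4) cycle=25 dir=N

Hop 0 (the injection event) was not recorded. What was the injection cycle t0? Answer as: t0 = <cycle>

cyc[1] = 20 and cyc[k] = t0 + k·L for every k.
t0 = cyc[1] − L = 20 − 1 = 19.

t0 = 19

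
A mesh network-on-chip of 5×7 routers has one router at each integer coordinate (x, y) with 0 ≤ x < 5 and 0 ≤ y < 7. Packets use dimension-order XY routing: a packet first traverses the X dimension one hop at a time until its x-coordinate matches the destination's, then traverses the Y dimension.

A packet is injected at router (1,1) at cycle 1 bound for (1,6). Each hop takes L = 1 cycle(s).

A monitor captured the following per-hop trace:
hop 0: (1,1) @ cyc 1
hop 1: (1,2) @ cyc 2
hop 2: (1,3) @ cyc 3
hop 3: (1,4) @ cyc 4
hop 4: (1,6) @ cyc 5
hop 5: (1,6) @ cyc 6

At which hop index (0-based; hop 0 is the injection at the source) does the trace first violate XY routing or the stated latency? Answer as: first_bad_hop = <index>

  1: Δx=+0 Δy=+1 Δt=1 [ok]
  2: Δx=+0 Δy=+1 Δt=1 [ok]
  3: Δx=+0 Δy=+1 Δt=1 [ok]
  4: Δx=+0 Δy=+2 Δt=1 [BAD: non-unit step]

first_bad_hop = 4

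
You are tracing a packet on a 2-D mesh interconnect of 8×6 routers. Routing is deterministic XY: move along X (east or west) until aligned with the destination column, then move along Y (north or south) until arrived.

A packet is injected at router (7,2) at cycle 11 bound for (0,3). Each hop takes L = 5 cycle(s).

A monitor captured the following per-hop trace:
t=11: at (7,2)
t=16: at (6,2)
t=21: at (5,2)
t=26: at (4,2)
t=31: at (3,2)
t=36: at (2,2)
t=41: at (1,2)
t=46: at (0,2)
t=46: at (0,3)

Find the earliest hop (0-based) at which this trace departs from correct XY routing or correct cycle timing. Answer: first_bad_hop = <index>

check 1→ d=(-1,0) cyc+5: ok
check 2→ d=(-1,0) cyc+5: ok
check 3→ d=(-1,0) cyc+5: ok
check 4→ d=(-1,0) cyc+5: ok
check 5→ d=(-1,0) cyc+5: ok
check 6→ d=(-1,0) cyc+5: ok
check 7→ d=(-1,0) cyc+5: ok
check 8→ d=(0,1) cyc+0: BAD: Δcyc=0≠L

first_bad_hop = 8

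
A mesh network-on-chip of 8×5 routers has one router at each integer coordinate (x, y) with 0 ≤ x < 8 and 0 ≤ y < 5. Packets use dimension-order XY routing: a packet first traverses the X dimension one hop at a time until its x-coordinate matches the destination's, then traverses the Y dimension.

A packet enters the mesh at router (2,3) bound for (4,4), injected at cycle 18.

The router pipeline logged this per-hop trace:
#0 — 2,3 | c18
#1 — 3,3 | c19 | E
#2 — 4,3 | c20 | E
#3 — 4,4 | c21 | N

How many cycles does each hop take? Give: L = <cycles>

L = 1

cyc[1] − cyc[0] = 19 − 18 = 1.
Per-hop latency L = Δcyc = 1.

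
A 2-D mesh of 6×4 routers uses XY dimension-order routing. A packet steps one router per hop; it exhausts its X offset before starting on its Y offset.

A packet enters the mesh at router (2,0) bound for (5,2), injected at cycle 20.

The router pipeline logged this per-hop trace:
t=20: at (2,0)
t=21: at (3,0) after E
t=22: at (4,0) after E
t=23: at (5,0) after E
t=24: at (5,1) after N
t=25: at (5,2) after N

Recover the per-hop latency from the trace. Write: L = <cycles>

L = 1

Δcyc across hop 0→1: 21 − 20 = 1.
That increment is L by definition: L = 1.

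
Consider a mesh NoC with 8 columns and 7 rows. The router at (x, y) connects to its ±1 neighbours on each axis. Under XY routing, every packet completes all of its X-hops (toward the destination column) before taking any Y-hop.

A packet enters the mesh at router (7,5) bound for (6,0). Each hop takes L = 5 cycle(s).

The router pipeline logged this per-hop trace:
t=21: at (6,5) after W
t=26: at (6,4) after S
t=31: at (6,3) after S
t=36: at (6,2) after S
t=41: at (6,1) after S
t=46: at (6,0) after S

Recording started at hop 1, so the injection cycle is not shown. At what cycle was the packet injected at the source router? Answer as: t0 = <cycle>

t0 = 16

Hop 1 reached at cycle 21; hop k is at t0 + k·L.
t0 = cyc[1] − L = 21 − 5 = 16.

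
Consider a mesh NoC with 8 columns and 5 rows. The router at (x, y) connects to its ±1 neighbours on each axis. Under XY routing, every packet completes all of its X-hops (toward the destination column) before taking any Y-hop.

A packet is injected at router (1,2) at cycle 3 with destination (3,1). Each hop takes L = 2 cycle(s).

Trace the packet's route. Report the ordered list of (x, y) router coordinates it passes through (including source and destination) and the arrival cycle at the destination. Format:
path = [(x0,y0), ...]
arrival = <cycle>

hop 0: (1,2) @ cyc 3
hop 1: (2,2) @ cyc 5  [E]
hop 2: (3,2) @ cyc 7  [E]
hop 3: (3,1) @ cyc 9  [S]

path = [(1,2), (2,2), (3,2), (3,1)]
arrival = 9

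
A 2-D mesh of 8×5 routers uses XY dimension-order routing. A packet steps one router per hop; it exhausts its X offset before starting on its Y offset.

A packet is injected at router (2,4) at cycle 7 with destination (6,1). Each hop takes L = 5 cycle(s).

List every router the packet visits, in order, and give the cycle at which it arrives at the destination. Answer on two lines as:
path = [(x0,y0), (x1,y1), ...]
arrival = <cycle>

hop 0: (2,4) @ cyc 7
hop 1: (3,4) @ cyc 12  [E]
hop 2: (4,4) @ cyc 17  [E]
hop 3: (5,4) @ cyc 22  [E]
hop 4: (6,4) @ cyc 27  [E]
hop 5: (6,3) @ cyc 32  [S]
hop 6: (6,2) @ cyc 37  [S]
hop 7: (6,1) @ cyc 42  [S]

path = [(2,4), (3,4), (4,4), (5,4), (6,4), (6,3), (6,2), (6,1)]
arrival = 42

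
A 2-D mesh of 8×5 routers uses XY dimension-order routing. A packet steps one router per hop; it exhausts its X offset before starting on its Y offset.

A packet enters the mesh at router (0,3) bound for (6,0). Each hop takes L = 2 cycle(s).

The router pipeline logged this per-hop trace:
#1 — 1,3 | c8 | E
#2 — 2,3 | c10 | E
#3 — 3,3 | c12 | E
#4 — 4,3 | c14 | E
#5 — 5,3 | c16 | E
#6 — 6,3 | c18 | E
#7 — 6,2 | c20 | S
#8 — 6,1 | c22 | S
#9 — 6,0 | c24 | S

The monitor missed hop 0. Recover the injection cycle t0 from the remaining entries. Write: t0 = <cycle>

At hop 1 the cycle is 8; in general cyc_k = t0 + kL.
So t0 = 8 − 1·2 = 6.

t0 = 6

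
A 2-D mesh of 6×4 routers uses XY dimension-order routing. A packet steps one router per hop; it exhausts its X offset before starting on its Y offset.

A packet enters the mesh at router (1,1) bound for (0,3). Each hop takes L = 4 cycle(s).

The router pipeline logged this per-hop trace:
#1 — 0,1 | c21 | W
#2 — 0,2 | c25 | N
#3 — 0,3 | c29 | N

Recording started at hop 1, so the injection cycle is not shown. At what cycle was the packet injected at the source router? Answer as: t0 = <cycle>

The first recorded entry is hop 1 at cycle 21.
t0 = cyc[1] − L = 21 − 4 = 17.

t0 = 17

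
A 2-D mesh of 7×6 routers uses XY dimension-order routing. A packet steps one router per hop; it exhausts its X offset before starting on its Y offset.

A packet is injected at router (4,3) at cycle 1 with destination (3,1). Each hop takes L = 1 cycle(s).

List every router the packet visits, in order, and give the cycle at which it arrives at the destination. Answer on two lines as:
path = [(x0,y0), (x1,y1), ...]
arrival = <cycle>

hop 0: (4,3) @ cyc 1
hop 1: (3,3) @ cyc 2  [W]
hop 2: (3,2) @ cyc 3  [S]
hop 3: (3,1) @ cyc 4  [S]

path = [(4,3), (3,3), (3,2), (3,1)]
arrival = 4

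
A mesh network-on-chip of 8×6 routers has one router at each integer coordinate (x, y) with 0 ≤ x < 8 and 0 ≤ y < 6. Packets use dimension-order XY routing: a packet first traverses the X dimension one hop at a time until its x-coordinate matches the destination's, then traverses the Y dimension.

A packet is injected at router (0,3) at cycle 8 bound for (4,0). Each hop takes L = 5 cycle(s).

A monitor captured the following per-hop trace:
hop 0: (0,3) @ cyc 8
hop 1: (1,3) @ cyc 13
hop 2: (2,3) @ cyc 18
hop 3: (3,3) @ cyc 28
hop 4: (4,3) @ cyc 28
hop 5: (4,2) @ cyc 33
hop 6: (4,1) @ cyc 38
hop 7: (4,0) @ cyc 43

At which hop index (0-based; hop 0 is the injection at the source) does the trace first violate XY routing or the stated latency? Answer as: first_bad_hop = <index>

first_bad_hop = 3

  1: Δx=+1 Δy=+0 Δt=5 [ok]
  2: Δx=+1 Δy=+0 Δt=5 [ok]
  3: Δx=+1 Δy=+0 Δt=10 [BAD: Δcyc=10≠L]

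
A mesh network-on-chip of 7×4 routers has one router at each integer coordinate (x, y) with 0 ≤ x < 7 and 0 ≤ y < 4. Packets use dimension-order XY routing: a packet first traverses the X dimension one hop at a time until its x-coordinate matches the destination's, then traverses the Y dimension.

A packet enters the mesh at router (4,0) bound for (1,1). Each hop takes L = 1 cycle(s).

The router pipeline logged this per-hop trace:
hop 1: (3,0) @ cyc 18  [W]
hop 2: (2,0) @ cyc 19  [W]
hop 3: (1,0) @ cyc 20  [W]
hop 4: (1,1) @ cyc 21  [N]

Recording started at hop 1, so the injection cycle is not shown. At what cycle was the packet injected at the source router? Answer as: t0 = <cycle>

t0 = 17

The first recorded entry is hop 1 at cycle 18.
Subtract one hop: t0 = 18 − 1 = 17.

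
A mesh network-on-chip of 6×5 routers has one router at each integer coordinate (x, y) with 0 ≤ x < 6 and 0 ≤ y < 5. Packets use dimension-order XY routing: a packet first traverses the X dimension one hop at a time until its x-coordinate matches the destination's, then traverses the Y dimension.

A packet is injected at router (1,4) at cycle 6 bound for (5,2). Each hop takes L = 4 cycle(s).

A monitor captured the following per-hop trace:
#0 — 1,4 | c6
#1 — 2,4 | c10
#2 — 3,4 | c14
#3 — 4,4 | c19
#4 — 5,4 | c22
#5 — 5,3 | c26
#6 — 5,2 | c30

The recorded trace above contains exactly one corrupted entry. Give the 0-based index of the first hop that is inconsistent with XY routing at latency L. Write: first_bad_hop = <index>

first_bad_hop = 3

[1] (+1,+0) / 4c ⇒ ok
[2] (+1,+0) / 4c ⇒ ok
[3] (+1,+0) / 5c ⇒ BAD: Δcyc=5≠L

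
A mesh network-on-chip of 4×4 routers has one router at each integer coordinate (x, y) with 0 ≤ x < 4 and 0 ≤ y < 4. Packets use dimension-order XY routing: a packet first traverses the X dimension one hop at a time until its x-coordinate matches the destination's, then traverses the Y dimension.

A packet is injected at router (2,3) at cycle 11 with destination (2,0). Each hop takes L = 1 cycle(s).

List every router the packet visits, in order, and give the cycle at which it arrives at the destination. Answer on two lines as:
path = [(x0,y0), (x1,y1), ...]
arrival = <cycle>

path = [(2,3), (2,2), (2,1), (2,0)]
arrival = 14

hop 0: (2,3) @ cyc 11
hop 1: (2,2) @ cyc 12  [S]
hop 2: (2,1) @ cyc 13  [S]
hop 3: (2,0) @ cyc 14  [S]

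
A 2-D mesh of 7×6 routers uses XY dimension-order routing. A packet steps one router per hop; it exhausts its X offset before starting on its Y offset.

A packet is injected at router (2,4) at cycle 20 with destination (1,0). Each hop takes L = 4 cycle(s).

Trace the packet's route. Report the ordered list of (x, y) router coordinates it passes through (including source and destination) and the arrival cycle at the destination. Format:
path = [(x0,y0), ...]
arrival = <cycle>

path = [(2,4), (1,4), (1,3), (1,2), (1,1), (1,0)]
arrival = 40

t=20: at (2,4)
t=24: at (1,4) after W
t=28: at (1,3) after S
t=32: at (1,2) after S
t=36: at (1,1) after S
t=40: at (1,0) after S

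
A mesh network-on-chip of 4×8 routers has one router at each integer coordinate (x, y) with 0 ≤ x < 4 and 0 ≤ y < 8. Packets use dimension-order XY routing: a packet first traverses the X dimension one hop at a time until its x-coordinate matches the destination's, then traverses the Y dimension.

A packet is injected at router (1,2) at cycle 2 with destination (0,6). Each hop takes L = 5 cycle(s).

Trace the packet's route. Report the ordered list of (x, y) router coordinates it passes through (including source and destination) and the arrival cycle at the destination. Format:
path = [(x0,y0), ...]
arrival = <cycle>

path = [(1,2), (0,2), (0,3), (0,4), (0,5), (0,6)]
arrival = 27

src (1,2)  cyc=2
W→(0,2)  cyc=7
N→(0,3)  cyc=12
N→(0,4)  cyc=17
N→(0,5)  cyc=22
N→(0,6)  cyc=27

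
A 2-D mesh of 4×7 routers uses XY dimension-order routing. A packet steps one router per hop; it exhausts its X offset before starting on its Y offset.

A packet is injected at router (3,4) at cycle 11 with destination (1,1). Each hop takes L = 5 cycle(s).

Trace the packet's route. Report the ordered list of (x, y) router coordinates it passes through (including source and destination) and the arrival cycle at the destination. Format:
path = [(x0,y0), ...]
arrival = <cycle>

[0] x=3 y=4 t=11
[1] x=2 y=4 t=16 →W
[2] x=1 y=4 t=21 →W
[3] x=1 y=3 t=26 →S
[4] x=1 y=2 t=31 →S
[5] x=1 y=1 t=36 →S

path = [(3,4), (2,4), (1,4), (1,3), (1,2), (1,1)]
arrival = 36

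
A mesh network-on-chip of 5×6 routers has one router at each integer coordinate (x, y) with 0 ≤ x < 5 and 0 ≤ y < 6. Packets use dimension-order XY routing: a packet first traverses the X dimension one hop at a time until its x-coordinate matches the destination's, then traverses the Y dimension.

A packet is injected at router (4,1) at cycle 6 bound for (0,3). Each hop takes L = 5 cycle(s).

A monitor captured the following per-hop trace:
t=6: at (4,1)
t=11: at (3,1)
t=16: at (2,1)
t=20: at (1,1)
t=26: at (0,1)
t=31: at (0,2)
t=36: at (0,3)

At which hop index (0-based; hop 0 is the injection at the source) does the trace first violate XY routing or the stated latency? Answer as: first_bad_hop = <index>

[1] (-1,+0) / 5c ⇒ ok
[2] (-1,+0) / 5c ⇒ ok
[3] (-1,+0) / 4c ⇒ BAD: Δcyc=4≠L

first_bad_hop = 3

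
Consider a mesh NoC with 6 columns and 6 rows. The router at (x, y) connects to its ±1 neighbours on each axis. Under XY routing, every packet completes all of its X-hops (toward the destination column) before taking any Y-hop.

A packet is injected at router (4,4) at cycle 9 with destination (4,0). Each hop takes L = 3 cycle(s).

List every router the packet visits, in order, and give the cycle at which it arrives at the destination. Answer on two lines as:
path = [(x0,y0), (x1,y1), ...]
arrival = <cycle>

path = [(4,4), (4,3), (4,2), (4,1), (4,0)]
arrival = 21

#0 — 4,4 | c9
#1 — 4,3 | c12 | S
#2 — 4,2 | c15 | S
#3 — 4,1 | c18 | S
#4 — 4,0 | c21 | S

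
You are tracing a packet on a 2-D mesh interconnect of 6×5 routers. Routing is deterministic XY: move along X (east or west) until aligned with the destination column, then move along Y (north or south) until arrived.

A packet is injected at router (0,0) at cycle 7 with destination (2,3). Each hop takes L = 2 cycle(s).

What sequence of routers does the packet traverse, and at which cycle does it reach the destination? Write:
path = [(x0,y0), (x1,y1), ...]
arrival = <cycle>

#0 — 0,0 | c7
#1 — 1,0 | c9 | E
#2 — 2,0 | c11 | E
#3 — 2,1 | c13 | N
#4 — 2,2 | c15 | N
#5 — 2,3 | c17 | N

path = [(0,0), (1,0), (2,0), (2,1), (2,2), (2,3)]
arrival = 17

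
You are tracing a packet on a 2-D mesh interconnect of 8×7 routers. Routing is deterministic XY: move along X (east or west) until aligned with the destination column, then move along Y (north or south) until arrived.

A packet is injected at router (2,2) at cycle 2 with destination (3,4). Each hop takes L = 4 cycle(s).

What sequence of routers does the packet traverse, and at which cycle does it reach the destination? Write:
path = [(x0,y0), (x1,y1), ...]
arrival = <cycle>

path = [(2,2), (3,2), (3,3), (3,4)]
arrival = 14

t=2: at (2,2)
t=6: at (3,2) after E
t=10: at (3,3) after N
t=14: at (3,4) after N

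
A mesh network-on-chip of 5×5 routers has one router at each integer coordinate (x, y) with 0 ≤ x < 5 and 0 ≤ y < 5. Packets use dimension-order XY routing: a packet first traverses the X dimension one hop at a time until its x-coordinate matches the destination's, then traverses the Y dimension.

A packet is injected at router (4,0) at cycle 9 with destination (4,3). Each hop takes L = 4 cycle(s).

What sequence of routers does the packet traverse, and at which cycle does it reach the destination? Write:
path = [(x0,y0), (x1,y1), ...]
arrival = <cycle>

[0] x=4 y=0 t=9
[1] x=4 y=1 t=13 →N
[2] x=4 y=2 t=17 →N
[3] x=4 y=3 t=21 →N

path = [(4,0), (4,1), (4,2), (4,3)]
arrival = 21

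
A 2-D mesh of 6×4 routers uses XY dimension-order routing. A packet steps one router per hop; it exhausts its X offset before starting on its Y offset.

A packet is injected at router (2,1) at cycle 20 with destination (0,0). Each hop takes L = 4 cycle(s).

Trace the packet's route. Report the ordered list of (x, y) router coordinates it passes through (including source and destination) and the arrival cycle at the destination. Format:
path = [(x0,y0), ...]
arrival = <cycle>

path = [(2,1), (1,1), (0,1), (0,0)]
arrival = 32

#0 — 2,1 | c20
#1 — 1,1 | c24 | W
#2 — 0,1 | c28 | W
#3 — 0,0 | c32 | S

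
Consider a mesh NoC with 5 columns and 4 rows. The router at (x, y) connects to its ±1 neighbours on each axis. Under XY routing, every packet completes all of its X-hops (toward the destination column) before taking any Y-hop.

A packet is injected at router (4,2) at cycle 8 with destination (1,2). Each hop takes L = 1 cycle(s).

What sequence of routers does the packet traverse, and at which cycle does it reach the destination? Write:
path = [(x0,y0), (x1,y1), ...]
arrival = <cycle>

  0. router=(4,2) cycle=8 (inject)
  1. router=(3,2) cycle=9 dir=W
  2. router=(2,2) cycle=10 dir=W
  3. router=(1,2) cycle=11 dir=W

path = [(4,2), (3,2), (2,2), (1,2)]
arrival = 11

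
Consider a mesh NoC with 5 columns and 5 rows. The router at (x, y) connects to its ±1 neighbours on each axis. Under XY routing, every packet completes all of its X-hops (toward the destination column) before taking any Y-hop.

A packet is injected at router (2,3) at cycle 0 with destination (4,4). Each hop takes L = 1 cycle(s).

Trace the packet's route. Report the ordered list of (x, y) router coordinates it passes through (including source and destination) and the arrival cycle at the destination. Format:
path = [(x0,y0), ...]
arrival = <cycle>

path = [(2,3), (3,3), (4,3), (4,4)]
arrival = 3

[0] x=2 y=3 t=0
[1] x=3 y=3 t=1 →E
[2] x=4 y=3 t=2 →E
[3] x=4 y=4 t=3 →N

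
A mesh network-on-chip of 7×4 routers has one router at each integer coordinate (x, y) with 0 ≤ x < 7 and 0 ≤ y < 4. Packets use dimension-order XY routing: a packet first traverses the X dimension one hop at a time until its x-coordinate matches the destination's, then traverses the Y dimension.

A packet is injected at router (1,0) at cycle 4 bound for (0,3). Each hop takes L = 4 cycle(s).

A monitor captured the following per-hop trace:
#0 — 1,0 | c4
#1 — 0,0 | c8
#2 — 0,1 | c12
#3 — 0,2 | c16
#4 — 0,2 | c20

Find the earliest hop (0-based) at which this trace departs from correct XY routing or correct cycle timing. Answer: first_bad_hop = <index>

first_bad_hop = 4

[1] (-1,+0) / 4c ⇒ ok
[2] (+0,+1) / 4c ⇒ ok
[3] (+0,+1) / 4c ⇒ ok
[4] (+0,+0) / 4c ⇒ BAD: non-unit step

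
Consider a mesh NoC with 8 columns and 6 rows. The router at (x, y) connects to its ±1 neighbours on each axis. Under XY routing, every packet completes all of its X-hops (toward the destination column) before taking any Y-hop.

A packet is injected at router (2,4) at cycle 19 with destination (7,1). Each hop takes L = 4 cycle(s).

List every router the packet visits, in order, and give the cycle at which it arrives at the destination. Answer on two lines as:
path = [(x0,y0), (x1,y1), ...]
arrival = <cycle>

path = [(2,4), (3,4), (4,4), (5,4), (6,4), (7,4), (7,3), (7,2), (7,1)]
arrival = 51

src (2,4)  cyc=19
E→(3,4)  cyc=23
E→(4,4)  cyc=27
E→(5,4)  cyc=31
E→(6,4)  cyc=35
E→(7,4)  cyc=39
S→(7,3)  cyc=43
S→(7,2)  cyc=47
S→(7,1)  cyc=51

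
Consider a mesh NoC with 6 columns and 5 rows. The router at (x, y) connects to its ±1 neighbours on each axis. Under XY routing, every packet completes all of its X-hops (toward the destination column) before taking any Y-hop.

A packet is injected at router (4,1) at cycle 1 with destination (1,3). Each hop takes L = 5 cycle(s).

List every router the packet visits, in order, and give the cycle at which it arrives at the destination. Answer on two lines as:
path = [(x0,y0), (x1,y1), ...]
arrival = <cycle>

  0. router=(4,1) cycle=1 (inject)
  1. router=(3,1) cycle=6 dir=W
  2. router=(2,1) cycle=11 dir=W
  3. router=(1,1) cycle=16 dir=W
  4. router=(1,2) cycle=21 dir=N
  5. router=(1,3) cycle=26 dir=N

path = [(4,1), (3,1), (2,1), (1,1), (1,2), (1,3)]
arrival = 26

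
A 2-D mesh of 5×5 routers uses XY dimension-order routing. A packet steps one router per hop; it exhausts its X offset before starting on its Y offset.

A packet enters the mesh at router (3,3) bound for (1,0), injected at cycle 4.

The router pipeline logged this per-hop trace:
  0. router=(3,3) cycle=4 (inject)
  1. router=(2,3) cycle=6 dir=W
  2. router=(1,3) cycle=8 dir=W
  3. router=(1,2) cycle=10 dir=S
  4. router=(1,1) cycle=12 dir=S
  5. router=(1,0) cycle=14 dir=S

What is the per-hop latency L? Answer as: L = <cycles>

From hop 0 (4) to hop 1 (6): +2 cycles.
That increment is L by definition: L = 2.

L = 2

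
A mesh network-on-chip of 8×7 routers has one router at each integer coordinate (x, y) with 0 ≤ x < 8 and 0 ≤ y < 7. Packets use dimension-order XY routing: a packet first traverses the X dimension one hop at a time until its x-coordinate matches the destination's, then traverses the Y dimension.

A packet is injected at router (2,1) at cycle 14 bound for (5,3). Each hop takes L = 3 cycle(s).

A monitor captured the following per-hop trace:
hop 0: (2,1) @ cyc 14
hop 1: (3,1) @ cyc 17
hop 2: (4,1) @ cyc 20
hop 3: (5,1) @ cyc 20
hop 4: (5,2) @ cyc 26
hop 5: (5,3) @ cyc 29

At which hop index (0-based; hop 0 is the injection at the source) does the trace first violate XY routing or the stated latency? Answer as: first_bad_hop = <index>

first_bad_hop = 3

check 1→ d=(1,0) cyc+3: ok
check 2→ d=(1,0) cyc+3: ok
check 3→ d=(1,0) cyc+0: BAD: Δcyc=0≠L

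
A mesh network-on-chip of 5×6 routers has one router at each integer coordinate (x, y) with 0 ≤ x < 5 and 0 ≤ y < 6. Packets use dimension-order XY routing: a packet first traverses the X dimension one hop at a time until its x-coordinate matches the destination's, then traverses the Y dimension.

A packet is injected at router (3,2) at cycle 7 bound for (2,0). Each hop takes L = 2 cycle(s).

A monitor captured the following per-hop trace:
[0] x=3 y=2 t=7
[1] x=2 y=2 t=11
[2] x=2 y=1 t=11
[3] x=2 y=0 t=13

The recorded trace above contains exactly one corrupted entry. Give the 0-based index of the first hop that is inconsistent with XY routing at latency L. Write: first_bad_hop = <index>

hop 1: step (-1,+0), +4 cyc — BAD: Δcyc=4≠L

first_bad_hop = 1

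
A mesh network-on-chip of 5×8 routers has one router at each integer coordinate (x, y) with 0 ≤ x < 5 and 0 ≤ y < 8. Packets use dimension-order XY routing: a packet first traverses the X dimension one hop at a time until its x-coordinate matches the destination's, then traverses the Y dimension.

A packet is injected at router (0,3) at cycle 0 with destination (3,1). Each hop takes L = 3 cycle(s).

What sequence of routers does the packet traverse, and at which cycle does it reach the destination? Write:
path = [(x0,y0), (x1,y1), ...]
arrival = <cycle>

path = [(0,3), (1,3), (2,3), (3,3), (3,2), (3,1)]
arrival = 15

[0] x=0 y=3 t=0
[1] x=1 y=3 t=3 →E
[2] x=2 y=3 t=6 →E
[3] x=3 y=3 t=9 →E
[4] x=3 y=2 t=12 →S
[5] x=3 y=1 t=15 →S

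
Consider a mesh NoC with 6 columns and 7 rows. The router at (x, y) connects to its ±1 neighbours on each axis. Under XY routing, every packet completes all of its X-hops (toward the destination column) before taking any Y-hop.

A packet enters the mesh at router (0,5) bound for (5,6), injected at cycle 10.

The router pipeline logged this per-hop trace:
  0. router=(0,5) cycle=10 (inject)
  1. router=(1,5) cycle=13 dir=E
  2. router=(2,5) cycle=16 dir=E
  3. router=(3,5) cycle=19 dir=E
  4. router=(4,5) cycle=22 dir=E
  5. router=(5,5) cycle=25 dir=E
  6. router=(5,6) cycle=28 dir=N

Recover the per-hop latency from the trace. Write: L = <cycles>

L = 3

From hop 0 (10) to hop 1 (13): +3 cycles.
That increment is L by definition: L = 3.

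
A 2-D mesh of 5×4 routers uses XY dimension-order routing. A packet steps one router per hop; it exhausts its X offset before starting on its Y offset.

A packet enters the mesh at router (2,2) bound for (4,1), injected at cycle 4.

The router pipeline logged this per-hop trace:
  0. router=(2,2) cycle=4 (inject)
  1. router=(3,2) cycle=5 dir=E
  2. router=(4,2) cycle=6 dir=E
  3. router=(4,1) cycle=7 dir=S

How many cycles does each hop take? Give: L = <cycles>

cyc[1] − cyc[0] = 5 − 4 = 1.
Per-hop latency L = Δcyc = 1.

L = 1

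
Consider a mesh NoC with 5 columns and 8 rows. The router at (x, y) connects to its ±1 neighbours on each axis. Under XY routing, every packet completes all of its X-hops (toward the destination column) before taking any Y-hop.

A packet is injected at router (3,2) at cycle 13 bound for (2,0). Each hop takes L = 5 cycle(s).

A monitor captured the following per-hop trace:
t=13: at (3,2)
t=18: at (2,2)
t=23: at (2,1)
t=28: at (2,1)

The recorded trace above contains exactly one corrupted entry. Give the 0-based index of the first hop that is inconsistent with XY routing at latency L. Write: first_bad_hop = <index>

[1] (-1,+0) / 5c ⇒ ok
[2] (+0,-1) / 5c ⇒ ok
[3] (+0,+0) / 5c ⇒ BAD: non-unit step

first_bad_hop = 3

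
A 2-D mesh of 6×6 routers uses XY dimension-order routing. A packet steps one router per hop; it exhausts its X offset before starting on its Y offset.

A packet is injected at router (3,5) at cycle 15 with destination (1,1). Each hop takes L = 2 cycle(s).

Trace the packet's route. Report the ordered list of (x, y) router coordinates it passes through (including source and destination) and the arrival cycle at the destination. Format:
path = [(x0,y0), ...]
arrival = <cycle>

path = [(3,5), (2,5), (1,5), (1,4), (1,3), (1,2), (1,1)]
arrival = 27

t=15: at (3,5)
t=17: at (2,5) after W
t=19: at (1,5) after W
t=21: at (1,4) after S
t=23: at (1,3) after S
t=25: at (1,2) after S
t=27: at (1,1) after S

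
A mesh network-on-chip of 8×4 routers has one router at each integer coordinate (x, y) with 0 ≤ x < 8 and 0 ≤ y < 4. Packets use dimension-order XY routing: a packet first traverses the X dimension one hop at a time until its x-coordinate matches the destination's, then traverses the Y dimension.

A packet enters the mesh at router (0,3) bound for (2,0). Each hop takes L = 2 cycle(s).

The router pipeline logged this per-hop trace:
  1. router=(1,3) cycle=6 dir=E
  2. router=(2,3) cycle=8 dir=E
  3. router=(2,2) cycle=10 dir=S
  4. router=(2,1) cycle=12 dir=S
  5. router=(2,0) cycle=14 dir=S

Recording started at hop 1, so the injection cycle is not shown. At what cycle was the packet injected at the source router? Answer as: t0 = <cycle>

t0 = 4

At hop 1 the cycle is 6; in general cyc_k = t0 + kL.
Therefore t0 = 6 − L = 4.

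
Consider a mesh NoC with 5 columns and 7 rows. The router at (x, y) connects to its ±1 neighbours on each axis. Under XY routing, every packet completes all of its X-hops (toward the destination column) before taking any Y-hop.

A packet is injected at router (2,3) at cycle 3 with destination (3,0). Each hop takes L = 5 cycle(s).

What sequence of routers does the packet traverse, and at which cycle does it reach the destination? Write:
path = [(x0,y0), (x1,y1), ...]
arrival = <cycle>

  0. router=(2,3) cycle=3 (inject)
  1. router=(3,3) cycle=8 dir=E
  2. router=(3,2) cycle=13 dir=S
  3. router=(3,1) cycle=18 dir=S
  4. router=(3,0) cycle=23 dir=S

path = [(2,3), (3,3), (3,2), (3,1), (3,0)]
arrival = 23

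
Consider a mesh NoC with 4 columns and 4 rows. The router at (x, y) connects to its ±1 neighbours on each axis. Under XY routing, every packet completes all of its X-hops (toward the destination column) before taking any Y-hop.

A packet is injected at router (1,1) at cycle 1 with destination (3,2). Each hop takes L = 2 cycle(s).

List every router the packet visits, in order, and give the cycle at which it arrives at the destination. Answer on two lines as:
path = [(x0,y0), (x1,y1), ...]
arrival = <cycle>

path = [(1,1), (2,1), (3,1), (3,2)]
arrival = 7

#0 — 1,1 | c1
#1 — 2,1 | c3 | E
#2 — 3,1 | c5 | E
#3 — 3,2 | c7 | N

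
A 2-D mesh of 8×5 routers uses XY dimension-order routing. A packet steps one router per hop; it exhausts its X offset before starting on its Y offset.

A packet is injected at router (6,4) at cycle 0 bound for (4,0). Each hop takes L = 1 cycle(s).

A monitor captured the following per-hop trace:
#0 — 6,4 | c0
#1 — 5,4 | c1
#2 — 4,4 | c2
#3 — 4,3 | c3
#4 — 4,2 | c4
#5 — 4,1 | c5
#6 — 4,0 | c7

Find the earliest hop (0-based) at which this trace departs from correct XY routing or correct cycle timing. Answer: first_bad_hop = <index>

first_bad_hop = 6

  1: Δx=-1 Δy=+0 Δt=1 [ok]
  2: Δx=-1 Δy=+0 Δt=1 [ok]
  3: Δx=+0 Δy=-1 Δt=1 [ok]
  4: Δx=+0 Δy=-1 Δt=1 [ok]
  5: Δx=+0 Δy=-1 Δt=1 [ok]
  6: Δx=+0 Δy=-1 Δt=2 [BAD: Δcyc=2≠L]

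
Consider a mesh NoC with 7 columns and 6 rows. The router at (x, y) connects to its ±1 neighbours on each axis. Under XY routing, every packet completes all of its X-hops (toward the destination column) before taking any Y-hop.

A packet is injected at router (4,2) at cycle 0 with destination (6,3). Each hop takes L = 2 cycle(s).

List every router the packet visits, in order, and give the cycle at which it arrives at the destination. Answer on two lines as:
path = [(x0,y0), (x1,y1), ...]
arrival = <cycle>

hop 0: (4,2) @ cyc 0
hop 1: (5,2) @ cyc 2  [E]
hop 2: (6,2) @ cyc 4  [E]
hop 3: (6,3) @ cyc 6  [N]

path = [(4,2), (5,2), (6,2), (6,3)]
arrival = 6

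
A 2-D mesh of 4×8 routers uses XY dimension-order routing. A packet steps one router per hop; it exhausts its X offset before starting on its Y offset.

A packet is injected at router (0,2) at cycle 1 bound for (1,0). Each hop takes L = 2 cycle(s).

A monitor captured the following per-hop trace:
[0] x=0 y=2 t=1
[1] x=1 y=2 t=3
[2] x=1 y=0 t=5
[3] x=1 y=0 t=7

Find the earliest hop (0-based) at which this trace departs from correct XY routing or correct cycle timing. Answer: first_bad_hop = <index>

first_bad_hop = 2

check 1→ d=(1,0) cyc+2: ok
check 2→ d=(0,-2) cyc+2: BAD: non-unit step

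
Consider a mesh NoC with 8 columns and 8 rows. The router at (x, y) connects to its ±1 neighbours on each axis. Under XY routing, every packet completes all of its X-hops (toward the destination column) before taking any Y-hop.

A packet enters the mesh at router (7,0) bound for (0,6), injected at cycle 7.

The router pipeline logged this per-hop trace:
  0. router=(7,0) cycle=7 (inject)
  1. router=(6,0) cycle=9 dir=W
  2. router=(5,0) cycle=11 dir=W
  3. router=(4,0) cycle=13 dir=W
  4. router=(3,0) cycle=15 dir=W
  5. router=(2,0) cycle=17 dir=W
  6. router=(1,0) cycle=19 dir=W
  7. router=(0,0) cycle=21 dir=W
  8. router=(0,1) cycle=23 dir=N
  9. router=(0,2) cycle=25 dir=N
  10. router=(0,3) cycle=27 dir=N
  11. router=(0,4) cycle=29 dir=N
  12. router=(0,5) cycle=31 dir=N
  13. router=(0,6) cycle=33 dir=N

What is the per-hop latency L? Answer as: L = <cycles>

cyc[1] − cyc[0] = 9 − 7 = 2.
Each hop adds L, hence L = 2.

L = 2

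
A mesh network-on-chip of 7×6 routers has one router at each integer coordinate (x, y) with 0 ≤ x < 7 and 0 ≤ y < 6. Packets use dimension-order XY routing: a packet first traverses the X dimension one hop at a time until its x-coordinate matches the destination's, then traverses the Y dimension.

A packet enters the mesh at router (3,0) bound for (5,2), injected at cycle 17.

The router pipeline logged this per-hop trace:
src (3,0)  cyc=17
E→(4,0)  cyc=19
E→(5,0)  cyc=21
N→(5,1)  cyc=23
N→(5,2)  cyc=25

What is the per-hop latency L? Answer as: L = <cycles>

From hop 0 (17) to hop 1 (19): +2 cycles.
Each hop adds L, hence L = 2.

L = 2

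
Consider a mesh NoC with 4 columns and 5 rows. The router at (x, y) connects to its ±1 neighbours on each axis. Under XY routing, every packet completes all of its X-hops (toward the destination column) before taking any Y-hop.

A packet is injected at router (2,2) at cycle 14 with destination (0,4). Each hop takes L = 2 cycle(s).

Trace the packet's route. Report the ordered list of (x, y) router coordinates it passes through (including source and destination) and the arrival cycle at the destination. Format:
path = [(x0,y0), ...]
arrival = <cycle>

  0. router=(2,2) cycle=14 (inject)
  1. router=(1,2) cycle=16 dir=W
  2. router=(0,2) cycle=18 dir=W
  3. router=(0,3) cycle=20 dir=N
  4. router=(0,4) cycle=22 dir=N

path = [(2,2), (1,2), (0,2), (0,3), (0,4)]
arrival = 22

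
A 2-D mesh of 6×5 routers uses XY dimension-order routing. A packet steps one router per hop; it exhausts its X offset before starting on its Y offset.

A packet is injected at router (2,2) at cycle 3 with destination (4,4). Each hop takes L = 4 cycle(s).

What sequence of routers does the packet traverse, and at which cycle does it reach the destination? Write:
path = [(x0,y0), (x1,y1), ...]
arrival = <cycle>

path = [(2,2), (3,2), (4,2), (4,3), (4,4)]
arrival = 19

hop 0: (2,2) @ cyc 3
hop 1: (3,2) @ cyc 7  [E]
hop 2: (4,2) @ cyc 11  [E]
hop 3: (4,3) @ cyc 15  [N]
hop 4: (4,4) @ cyc 19  [N]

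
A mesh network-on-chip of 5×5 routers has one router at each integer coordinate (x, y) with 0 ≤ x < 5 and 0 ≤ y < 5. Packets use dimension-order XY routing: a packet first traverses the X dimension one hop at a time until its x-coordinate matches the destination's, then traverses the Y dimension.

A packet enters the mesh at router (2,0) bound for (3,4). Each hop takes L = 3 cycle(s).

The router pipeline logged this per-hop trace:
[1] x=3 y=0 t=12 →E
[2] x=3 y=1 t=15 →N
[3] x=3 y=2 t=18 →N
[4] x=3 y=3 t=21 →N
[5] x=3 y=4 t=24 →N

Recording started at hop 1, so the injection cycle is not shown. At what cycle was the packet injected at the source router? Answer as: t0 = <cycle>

At hop 1 the cycle is 12; in general cyc_k = t0 + kL.
So t0 = 12 − 1·3 = 9.

t0 = 9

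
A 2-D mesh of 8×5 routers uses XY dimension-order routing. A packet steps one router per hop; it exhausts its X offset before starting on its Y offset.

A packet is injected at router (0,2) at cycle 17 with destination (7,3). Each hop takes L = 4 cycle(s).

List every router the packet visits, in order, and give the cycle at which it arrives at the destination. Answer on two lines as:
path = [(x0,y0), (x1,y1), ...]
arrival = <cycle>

path = [(0,2), (1,2), (2,2), (3,2), (4,2), (5,2), (6,2), (7,2), (7,3)]
arrival = 49

hop 0: (0,2) @ cyc 17
hop 1: (1,2) @ cyc 21  [E]
hop 2: (2,2) @ cyc 25  [E]
hop 3: (3,2) @ cyc 29  [E]
hop 4: (4,2) @ cyc 33  [E]
hop 5: (5,2) @ cyc 37  [E]
hop 6: (6,2) @ cyc 41  [E]
hop 7: (7,2) @ cyc 45  [E]
hop 8: (7,3) @ cyc 49  [N]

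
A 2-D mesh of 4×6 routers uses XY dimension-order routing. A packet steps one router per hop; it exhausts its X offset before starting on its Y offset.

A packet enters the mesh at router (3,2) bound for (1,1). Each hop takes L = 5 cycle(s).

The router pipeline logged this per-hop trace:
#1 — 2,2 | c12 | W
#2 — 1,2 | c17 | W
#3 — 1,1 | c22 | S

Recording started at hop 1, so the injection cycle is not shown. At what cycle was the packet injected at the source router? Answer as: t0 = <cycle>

t0 = 7

cyc[1] = 12 and cyc[k] = t0 + k·L for every k.
Therefore t0 = 12 − L = 7.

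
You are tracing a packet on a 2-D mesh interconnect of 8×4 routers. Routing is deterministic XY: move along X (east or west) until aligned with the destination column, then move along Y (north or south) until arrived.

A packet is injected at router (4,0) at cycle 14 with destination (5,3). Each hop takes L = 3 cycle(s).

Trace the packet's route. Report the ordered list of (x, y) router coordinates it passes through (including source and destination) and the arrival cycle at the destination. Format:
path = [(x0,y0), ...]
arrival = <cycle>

  0. router=(4,0) cycle=14 (inject)
  1. router=(5,0) cycle=17 dir=E
  2. router=(5,1) cycle=20 dir=N
  3. router=(5,2) cycle=23 dir=N
  4. router=(5,3) cycle=26 dir=N

path = [(4,0), (5,0), (5,1), (5,2), (5,3)]
arrival = 26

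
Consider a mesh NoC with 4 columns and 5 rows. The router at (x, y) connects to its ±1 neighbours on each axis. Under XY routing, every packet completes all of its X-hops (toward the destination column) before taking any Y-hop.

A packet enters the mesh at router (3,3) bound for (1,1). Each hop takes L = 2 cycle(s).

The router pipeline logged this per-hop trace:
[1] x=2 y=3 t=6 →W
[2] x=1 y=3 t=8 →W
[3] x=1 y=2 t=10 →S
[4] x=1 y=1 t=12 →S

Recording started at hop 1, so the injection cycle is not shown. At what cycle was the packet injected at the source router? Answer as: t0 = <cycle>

t0 = 4

The first recorded entry is hop 1 at cycle 6.
t0 = cyc[1] − L = 6 − 2 = 4.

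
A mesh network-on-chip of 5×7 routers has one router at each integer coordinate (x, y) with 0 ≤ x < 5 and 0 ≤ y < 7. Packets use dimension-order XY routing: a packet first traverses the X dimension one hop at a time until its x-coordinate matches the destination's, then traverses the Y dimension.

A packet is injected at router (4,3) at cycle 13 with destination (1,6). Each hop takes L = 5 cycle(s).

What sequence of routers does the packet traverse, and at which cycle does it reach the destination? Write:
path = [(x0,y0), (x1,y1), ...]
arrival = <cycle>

src (4,3)  cyc=13
W→(3,3)  cyc=18
W→(2,3)  cyc=23
W→(1,3)  cyc=28
N→(1,4)  cyc=33
N→(1,5)  cyc=38
N→(1,6)  cyc=43

path = [(4,3), (3,3), (2,3), (1,3), (1,4), (1,5), (1,6)]
arrival = 43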